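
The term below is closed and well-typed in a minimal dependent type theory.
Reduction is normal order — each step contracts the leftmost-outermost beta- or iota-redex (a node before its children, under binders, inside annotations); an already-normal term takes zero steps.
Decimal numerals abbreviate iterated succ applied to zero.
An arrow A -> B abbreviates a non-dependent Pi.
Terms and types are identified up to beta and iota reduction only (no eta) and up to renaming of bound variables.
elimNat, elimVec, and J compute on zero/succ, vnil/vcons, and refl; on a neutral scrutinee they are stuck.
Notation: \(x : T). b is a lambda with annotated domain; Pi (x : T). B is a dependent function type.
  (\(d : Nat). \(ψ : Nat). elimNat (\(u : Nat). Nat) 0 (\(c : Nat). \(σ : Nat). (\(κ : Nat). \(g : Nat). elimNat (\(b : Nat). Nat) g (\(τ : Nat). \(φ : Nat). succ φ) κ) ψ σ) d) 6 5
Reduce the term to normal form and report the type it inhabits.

reduced normal form:
  30
inferred type:
  Nat
observation: the term reaches its normal form after 129 normal-order steps.


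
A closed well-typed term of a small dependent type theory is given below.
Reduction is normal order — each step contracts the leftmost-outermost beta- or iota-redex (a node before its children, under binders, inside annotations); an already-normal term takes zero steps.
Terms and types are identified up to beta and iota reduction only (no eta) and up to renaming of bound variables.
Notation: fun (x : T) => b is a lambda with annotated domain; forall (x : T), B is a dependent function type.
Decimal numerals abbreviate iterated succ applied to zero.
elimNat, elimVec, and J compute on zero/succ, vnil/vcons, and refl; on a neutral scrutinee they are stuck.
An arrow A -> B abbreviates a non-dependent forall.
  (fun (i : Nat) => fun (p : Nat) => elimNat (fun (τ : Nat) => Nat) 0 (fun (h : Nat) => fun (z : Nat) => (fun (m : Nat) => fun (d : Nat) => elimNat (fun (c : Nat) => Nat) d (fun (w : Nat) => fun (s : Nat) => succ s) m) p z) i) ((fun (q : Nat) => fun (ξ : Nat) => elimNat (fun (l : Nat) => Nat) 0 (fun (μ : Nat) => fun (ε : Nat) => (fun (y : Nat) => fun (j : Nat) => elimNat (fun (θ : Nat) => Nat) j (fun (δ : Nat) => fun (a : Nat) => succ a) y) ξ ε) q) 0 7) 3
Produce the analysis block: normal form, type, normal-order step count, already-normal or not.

resulting normal form:
  0
type:
  Nat
steps to reach normal form (normal order): 18
term was already normal: no
first redex: a beta-redex


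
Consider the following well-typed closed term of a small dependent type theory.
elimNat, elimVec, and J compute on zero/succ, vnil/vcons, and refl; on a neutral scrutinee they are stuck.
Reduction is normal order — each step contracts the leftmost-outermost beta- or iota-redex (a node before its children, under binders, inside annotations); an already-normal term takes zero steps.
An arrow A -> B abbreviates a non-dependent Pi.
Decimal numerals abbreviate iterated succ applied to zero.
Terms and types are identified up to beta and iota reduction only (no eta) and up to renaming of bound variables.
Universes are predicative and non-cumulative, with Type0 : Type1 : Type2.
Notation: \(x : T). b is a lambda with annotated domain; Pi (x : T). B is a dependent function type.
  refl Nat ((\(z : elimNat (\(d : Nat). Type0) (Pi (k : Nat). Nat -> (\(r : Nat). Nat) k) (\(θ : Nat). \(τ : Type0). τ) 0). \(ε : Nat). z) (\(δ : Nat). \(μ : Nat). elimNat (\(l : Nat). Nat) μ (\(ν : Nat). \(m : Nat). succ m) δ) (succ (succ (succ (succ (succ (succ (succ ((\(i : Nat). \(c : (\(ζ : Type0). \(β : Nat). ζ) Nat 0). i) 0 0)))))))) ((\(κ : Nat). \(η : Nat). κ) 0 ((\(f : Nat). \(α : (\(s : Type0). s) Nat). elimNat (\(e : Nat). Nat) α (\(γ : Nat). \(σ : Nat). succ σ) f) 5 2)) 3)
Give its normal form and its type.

resulting normal form:
  refl Nat 3
the term's type:
  Eq Nat 3 3
observation: normalization takes exactly 7 steps under the normal-order strategy.


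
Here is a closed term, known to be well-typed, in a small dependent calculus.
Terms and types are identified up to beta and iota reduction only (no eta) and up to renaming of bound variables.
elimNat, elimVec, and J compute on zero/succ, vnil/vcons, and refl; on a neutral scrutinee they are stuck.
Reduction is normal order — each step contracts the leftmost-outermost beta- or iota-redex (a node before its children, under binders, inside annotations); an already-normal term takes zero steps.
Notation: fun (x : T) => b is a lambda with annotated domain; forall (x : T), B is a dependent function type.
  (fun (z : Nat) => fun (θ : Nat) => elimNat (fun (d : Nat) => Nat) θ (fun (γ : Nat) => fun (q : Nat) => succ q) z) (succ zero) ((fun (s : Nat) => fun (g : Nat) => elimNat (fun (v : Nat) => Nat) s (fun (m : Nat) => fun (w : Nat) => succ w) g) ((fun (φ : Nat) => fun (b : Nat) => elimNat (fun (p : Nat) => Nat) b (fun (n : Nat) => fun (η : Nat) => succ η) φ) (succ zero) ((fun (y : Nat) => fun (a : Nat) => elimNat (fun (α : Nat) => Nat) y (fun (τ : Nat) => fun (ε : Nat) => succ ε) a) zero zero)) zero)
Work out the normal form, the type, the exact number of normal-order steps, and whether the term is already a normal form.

normal form:
  succ (succ zero)
inferred type:
  Nat
reduction steps (normal order): 18
term was already normal: no
first contracted redex: a beta-redex


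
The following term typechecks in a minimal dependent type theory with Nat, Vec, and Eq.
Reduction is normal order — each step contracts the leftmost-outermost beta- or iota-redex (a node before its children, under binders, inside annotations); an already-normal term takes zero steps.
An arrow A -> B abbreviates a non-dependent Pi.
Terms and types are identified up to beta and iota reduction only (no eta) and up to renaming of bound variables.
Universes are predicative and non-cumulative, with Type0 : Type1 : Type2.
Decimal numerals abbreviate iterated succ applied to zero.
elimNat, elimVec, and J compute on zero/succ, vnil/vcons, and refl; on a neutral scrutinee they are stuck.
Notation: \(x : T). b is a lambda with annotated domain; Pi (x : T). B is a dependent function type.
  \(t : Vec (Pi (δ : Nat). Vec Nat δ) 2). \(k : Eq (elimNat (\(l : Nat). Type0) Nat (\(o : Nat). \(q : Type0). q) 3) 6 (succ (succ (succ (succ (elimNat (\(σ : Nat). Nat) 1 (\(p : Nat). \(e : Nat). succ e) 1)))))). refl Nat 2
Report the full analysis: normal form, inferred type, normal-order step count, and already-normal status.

resulting normal form:
  \(t : Vec (Pi (δ : Nat). Vec Nat δ) 2). \(k : Eq Nat 6 6). refl Nat 2
inferred type:
  Vec (Pi (t : Nat). Vec Nat t) 2 -> Eq Nat 6 6 -> Eq Nat 2 2
normal-order step count: 14
term was already normal: no
first contracted redex: an elimNat iota-redex


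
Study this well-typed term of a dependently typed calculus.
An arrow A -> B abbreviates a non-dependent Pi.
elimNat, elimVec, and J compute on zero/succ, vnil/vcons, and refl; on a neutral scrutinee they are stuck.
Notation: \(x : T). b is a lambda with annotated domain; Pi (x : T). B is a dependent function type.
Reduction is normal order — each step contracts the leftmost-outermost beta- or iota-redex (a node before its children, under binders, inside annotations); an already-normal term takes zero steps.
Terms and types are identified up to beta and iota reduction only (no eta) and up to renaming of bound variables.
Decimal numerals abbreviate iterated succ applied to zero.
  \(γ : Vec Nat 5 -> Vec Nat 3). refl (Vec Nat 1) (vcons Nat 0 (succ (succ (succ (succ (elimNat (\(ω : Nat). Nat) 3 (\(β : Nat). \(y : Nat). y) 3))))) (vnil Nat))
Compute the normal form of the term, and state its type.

reduced normal form:
  \(γ : Vec Nat 5 -> Vec Nat 3). refl (Vec Nat 1) (vcons Nat 0 7 (vnil Nat))
the term's type:
  (Vec Nat 5 -> Vec Nat 3) -> Eq (Vec Nat 1) (vcons Nat 0 7 (vnil Nat)) (vcons Nat 0 7 (vnil Nat))
observation: the term reaches its normal form after 10 normal-order steps.


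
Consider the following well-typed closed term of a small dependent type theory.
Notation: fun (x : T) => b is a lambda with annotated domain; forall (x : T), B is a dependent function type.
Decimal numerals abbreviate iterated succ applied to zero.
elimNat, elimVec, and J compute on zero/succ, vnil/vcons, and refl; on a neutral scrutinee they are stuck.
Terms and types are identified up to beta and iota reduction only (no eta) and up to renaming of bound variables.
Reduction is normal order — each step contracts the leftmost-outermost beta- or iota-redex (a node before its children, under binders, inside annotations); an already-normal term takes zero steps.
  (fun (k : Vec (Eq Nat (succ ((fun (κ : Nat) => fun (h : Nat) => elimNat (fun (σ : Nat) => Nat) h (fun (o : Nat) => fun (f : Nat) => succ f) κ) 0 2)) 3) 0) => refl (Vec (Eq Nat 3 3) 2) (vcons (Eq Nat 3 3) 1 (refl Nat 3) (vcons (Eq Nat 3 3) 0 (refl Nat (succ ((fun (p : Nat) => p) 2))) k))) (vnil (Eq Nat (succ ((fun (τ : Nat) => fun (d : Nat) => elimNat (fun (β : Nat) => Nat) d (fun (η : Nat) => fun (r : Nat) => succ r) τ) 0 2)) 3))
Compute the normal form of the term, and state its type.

normal form:
  refl (Vec (Eq Nat 3 3) 2) (vcons (Eq Nat 3 3) 1 (refl Nat 3) (vcons (Eq Nat 3 3) 0 (refl Nat 3) (vnil (Eq Nat 3 3))))
the term's type:
  Eq (Vec (Eq Nat 3 3) 2) (vcons (Eq Nat 3 3) 1 (refl Nat 3) (vcons (Eq Nat 3 3) 0 (refl Nat 3) (vnil (Eq Nat 3 3)))) (vcons (Eq Nat 3 3) 1 (refl Nat 3) (vcons (Eq Nat 3 3) 0 (refl Nat 3) (vnil (Eq Nat 3 3))))
observation: the first redex contracted is a beta-redex; the normal form is reached in 5 normal-order steps.


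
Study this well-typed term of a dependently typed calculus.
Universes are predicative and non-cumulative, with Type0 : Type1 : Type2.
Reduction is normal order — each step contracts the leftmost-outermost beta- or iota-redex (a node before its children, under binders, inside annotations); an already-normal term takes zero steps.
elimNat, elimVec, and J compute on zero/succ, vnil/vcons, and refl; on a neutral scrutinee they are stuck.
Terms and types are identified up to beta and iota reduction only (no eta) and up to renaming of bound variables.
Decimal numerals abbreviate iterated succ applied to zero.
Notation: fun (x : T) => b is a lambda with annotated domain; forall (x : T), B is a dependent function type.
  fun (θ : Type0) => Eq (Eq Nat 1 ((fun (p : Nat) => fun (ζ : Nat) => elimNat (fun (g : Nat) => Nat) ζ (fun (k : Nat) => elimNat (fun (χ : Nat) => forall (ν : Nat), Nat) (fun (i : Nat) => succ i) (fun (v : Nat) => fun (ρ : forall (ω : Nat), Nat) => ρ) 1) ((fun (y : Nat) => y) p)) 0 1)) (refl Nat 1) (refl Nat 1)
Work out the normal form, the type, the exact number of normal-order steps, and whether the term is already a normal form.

resulting normal form:
  fun (θ : Type0) => Eq (Eq Nat 1 1) (refl Nat 1) (refl Nat 1)
the term's type:
  forall (θ : Type0), Type0
normal-order step count: 8
already normal: no
first redex: a beta-redex


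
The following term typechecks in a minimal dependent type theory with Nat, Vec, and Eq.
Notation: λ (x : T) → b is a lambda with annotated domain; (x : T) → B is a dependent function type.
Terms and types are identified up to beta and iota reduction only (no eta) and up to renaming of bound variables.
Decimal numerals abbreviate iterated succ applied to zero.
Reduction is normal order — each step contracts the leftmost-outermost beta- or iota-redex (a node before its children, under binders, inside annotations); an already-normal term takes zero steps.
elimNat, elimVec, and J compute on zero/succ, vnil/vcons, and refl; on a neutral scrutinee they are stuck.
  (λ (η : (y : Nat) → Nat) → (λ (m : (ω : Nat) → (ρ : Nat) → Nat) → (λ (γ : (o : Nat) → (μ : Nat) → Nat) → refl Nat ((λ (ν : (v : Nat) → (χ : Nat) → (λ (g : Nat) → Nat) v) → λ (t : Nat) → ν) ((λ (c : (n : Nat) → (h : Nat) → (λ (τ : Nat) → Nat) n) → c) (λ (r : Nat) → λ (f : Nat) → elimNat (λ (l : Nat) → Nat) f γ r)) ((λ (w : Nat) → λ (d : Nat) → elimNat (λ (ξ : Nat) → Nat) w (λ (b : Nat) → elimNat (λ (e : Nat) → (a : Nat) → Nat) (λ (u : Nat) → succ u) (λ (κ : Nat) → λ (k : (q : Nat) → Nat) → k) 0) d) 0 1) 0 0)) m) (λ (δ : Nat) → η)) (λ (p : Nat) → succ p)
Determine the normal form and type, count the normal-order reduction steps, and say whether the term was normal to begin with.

reduced normal form:
  refl Nat 0
the term's type:
  Eq Nat 0 0
reduction steps (normal order): 9
started in normal form: no
first redex: a beta-redex


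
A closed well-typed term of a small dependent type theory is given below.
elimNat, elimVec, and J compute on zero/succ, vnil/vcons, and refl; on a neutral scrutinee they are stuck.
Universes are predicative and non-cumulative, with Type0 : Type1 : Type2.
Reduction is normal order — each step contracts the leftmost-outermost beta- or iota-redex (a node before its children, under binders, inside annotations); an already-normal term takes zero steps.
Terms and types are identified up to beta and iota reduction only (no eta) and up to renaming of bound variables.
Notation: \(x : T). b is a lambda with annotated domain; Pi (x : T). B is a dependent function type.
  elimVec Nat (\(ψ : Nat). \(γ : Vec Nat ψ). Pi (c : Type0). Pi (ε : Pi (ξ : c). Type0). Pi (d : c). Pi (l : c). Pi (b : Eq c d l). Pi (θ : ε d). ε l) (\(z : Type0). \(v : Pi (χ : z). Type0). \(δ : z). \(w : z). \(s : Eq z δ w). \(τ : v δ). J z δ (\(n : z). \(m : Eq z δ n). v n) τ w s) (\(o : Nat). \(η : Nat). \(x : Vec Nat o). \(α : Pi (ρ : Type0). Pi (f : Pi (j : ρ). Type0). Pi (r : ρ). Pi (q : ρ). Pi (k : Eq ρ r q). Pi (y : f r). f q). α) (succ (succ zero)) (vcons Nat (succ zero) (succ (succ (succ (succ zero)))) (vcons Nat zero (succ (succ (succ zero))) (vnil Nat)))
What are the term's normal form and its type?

resulting normal form:
  \(ψ : Type0). \(γ : Pi (c : ψ). Type0). \(ε : ψ). \(ξ : ψ). \(d : Eq ψ ε ξ). \(l : γ ε). J ψ ε (\(b : ψ). \(θ : Eq ψ ε b). γ b) l ξ d
inferred type:
  Pi (ψ : Type0). Pi (γ : Pi (c : ψ). Type0). Pi (ε : ψ). Pi (ξ : ψ). Pi (d : Eq ψ ε ξ). Pi (l : γ ε). γ ξ


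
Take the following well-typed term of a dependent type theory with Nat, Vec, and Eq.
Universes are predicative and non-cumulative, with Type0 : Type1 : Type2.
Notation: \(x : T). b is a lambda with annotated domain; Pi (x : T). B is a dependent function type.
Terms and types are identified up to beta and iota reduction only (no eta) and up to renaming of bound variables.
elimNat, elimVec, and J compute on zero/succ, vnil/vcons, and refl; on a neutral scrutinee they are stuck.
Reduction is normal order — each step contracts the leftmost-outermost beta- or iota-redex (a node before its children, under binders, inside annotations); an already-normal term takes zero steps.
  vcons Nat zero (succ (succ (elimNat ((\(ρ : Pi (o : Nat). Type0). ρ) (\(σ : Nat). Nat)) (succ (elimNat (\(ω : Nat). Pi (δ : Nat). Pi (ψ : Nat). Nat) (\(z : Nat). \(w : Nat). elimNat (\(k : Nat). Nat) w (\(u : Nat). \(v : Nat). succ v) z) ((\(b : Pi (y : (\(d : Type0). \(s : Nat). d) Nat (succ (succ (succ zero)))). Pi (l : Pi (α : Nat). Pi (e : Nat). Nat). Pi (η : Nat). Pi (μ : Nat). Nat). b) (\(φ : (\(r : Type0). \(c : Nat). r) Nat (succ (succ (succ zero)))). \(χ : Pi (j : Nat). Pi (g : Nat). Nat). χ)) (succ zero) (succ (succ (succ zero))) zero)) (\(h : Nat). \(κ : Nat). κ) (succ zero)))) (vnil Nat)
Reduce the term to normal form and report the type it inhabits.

reduced normal form:
  vcons Nat zero (succ (succ (succ (succ (succ (succ zero)))))) (vnil Nat)
type:
  Vec Nat (succ zero)


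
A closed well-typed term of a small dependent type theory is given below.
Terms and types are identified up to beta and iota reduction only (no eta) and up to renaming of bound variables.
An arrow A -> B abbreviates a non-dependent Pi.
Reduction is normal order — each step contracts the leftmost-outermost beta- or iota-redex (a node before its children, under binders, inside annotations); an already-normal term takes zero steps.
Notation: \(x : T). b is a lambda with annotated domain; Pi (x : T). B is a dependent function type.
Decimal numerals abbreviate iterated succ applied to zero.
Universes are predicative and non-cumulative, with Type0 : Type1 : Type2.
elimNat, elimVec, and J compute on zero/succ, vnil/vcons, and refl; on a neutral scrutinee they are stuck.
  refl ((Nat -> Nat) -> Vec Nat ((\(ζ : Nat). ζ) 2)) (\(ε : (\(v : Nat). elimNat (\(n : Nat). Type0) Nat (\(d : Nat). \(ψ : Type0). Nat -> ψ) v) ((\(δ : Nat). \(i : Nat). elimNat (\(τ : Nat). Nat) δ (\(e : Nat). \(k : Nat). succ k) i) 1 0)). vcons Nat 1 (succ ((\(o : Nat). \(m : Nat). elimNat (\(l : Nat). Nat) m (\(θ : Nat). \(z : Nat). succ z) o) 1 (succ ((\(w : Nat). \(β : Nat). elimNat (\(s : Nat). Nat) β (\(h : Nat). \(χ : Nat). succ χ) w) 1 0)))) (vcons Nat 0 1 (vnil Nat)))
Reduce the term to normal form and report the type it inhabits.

reduced normal form:
  refl ((Nat -> Nat) -> Vec Nat 2) (\(ζ : Nat -> Nat). vcons Nat 1 4 (vcons Nat 0 1 (vnil Nat)))
the term's type:
  Eq ((Nat -> Nat) -> Vec Nat 2) (\(ζ : Nat -> Nat). vcons Nat 1 4 (vcons Nat 0 1 (vnil Nat))) (\(ε : Nat -> Nat). vcons Nat 1 4 (vcons Nat 0 1 (vnil Nat)))
observation: normalization takes exactly 21 steps under the normal-order strategy.


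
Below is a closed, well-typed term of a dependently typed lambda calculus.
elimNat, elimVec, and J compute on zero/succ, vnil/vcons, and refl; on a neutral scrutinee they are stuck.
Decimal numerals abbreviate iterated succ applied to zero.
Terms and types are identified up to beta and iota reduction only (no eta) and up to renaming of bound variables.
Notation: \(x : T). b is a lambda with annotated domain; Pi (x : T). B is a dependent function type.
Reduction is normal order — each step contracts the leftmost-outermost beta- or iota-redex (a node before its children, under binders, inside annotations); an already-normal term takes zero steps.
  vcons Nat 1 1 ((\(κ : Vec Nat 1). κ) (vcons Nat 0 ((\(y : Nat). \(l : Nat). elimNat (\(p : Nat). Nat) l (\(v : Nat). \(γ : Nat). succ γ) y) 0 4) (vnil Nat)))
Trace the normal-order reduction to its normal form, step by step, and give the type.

normal-order reduction sequence:
  vcons Nat 1 1 ((\(κ : Vec Nat 1). κ) (vcons Nat 0 ((\(y : Nat). \(l : Nat). elimNat (\(p : Nat). Nat) l (\(v : Nat). \(γ : Nat). succ γ) y) 0 4) (vnil Nat)))
  ~> vcons Nat 1 1 (vcons Nat 0 ((\(κ : Nat). \(y : Nat). elimNat (\(l : Nat). Nat) y (\(p : Nat). \(v : Nat). succ v) κ) 0 4) (vnil Nat))
  ~> vcons Nat 1 1 (vcons Nat 0 ((\(κ : Nat). elimNat (\(y : Nat). Nat) κ (\(l : Nat). \(p : Nat). succ p) 0) 4) (vnil Nat))
  ~> vcons Nat 1 1 (vcons Nat 0 (elimNat (\(κ : Nat). Nat) 4 (\(y : Nat). \(l : Nat). succ l) 0) (vnil Nat))
  ~> vcons Nat 1 1 (vcons Nat 0 4 (vnil Nat))
the term's type:
  Vec Nat 2


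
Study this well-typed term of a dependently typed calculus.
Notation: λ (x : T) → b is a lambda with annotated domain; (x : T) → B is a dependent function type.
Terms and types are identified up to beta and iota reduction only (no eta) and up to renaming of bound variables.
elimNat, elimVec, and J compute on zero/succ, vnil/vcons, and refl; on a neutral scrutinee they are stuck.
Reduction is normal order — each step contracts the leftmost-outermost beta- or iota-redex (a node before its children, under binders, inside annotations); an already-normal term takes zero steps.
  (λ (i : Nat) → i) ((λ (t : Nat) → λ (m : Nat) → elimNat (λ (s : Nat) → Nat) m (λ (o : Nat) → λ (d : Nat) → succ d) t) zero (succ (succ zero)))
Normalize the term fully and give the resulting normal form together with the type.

normal form:
  succ (succ zero)
inferred type:
  Nat
observation: contracting a beta-redex first, the term normalizes in 4 steps.


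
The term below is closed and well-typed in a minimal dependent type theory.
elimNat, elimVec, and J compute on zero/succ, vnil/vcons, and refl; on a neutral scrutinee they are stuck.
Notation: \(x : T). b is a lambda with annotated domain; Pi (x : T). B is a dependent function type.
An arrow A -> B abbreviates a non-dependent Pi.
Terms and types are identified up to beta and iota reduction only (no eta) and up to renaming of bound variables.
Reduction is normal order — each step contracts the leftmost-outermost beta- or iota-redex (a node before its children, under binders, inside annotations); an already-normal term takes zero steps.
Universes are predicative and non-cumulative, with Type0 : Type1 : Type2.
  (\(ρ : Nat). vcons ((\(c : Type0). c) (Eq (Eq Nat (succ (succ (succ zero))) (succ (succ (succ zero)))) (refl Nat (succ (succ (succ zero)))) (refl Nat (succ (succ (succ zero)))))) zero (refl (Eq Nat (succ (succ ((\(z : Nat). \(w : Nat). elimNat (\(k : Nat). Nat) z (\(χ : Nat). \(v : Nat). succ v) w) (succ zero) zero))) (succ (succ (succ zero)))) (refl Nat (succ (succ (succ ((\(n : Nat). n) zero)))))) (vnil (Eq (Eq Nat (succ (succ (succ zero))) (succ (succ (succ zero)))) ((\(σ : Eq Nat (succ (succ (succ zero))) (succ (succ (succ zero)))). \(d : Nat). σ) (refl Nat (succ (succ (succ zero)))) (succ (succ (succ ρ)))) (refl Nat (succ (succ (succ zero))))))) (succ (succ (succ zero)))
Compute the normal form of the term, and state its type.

normal form:
  vcons (Eq (Eq Nat (succ (succ (succ zero))) (succ (succ (succ zero)))) (refl Nat (succ (succ (succ zero)))) (refl Nat (succ (succ (succ zero))))) zero (refl (Eq Nat (succ (succ (succ zero))) (succ (succ (succ zero)))) (refl Nat (succ (succ (succ zero))))) (vnil (Eq (Eq Nat (succ (succ (succ zero))) (succ (succ (succ zero)))) (refl Nat (succ (succ (succ zero)))) (refl Nat (succ (succ (succ zero))))))
inferred type:
  Vec (Eq (Eq Nat (succ (succ (succ zero))) (succ (succ (succ zero)))) (refl Nat (succ (succ (succ zero)))) (refl Nat (succ (succ (succ zero))))) (succ zero)


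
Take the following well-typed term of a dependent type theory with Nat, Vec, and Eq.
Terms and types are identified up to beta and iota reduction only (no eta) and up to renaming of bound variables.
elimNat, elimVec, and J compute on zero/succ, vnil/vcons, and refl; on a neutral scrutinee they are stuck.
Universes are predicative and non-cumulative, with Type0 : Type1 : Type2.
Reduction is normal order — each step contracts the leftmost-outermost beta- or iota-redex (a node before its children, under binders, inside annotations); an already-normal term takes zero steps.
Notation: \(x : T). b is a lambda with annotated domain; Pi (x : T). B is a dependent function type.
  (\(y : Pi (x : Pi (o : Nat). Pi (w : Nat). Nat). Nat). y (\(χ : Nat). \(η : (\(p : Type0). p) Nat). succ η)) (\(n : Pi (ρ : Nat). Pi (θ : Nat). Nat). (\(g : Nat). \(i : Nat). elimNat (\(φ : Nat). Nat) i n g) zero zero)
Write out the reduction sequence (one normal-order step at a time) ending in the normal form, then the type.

normal-order reduction:
  (\(y : Pi (x : Pi (o : Nat). Pi (w : Nat). Nat). Nat). y (\(χ : Nat). \(η : (\(p : Type0). p) Nat). succ η)) (\(n : Pi (ρ : Nat). Pi (θ : Nat). Nat). (\(g : Nat). \(i : Nat). elimNat (\(φ : Nat). Nat) i n g) zero zero)
  ~> (\(y : Pi (x : Nat). Pi (o : Nat). Nat). (\(w : Nat). \(χ : Nat). elimNat (\(η : Nat). Nat) χ y w) zero zero) (\(p : Nat). \(n : (\(ρ : Type0). ρ) Nat). succ n)
  ~> (\(y : Nat). \(x : Nat). elimNat (\(o : Nat). Nat) x (\(w : Nat). \(χ : (\(η : Type0). η) Nat). succ χ) y) zero zero
  ~> (\(y : Nat). elimNat (\(x : Nat). Nat) y (\(o : Nat). \(w : (\(χ : Type0). χ) Nat). succ w) zero) zero
  ~> elimNat (\(y : Nat). Nat) zero (\(x : Nat). \(o : (\(w : Type0). w) Nat). succ o) zero
  ~> zero
the term's type:
  Nat


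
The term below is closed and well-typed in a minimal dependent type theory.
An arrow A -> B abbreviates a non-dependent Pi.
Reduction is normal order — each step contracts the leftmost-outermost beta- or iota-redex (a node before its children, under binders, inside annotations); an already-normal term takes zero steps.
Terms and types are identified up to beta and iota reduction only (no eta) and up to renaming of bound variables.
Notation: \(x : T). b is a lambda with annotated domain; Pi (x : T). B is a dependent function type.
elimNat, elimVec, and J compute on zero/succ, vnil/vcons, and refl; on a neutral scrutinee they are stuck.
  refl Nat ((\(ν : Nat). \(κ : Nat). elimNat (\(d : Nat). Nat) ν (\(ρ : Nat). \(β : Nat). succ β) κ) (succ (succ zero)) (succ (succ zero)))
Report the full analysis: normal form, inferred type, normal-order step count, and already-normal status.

reduced normal form:
  refl Nat (succ (succ (succ (succ zero))))
type:
  Eq Nat (succ (succ (succ (succ zero)))) (succ (succ (succ (succ zero))))
normal-order step count: 9
term was already normal: no
first contracted redex: a beta-redex


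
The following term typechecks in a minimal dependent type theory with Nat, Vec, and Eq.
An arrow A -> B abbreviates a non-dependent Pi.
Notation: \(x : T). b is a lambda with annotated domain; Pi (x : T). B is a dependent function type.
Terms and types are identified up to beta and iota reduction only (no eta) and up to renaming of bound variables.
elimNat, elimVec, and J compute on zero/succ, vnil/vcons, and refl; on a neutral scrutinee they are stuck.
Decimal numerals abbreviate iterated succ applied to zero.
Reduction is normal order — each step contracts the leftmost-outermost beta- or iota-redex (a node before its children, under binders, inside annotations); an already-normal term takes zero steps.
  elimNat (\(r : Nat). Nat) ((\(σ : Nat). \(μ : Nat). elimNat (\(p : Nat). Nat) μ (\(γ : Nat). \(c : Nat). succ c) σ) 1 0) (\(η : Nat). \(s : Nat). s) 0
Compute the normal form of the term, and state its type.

resulting normal form:
  1
type:
  Nat


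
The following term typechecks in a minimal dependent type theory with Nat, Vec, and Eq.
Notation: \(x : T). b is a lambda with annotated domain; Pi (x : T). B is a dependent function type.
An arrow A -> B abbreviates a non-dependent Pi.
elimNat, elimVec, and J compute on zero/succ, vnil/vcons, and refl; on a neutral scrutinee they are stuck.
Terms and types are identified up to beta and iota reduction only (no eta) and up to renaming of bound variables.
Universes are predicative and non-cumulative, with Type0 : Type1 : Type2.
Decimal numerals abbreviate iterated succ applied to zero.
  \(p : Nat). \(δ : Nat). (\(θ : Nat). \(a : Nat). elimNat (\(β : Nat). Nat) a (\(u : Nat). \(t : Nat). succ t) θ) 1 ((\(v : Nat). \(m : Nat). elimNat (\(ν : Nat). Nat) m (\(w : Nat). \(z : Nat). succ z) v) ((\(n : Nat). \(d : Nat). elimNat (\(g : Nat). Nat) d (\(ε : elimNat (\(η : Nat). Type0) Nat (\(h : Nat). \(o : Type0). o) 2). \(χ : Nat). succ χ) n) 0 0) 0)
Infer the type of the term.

type:
  Nat -> Nat -> Nat


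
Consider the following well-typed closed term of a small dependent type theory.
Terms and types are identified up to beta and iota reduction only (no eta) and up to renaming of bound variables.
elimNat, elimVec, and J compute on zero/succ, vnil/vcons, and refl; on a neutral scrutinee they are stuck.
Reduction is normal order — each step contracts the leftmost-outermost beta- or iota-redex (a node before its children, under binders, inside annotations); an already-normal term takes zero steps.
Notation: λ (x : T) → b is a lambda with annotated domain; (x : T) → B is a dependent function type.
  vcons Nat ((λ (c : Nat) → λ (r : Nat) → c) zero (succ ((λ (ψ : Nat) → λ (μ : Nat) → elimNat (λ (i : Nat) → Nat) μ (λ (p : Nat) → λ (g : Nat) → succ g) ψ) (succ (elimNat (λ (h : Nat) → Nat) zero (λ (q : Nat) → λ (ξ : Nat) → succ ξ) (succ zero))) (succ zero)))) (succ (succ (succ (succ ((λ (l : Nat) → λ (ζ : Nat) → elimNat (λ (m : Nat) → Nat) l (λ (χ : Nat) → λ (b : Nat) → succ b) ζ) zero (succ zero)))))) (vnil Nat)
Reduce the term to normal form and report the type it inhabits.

normal form:
  vcons Nat zero (succ (succ (succ (succ (succ zero))))) (vnil Nat)
the term's type:
  Vec Nat (succ zero)


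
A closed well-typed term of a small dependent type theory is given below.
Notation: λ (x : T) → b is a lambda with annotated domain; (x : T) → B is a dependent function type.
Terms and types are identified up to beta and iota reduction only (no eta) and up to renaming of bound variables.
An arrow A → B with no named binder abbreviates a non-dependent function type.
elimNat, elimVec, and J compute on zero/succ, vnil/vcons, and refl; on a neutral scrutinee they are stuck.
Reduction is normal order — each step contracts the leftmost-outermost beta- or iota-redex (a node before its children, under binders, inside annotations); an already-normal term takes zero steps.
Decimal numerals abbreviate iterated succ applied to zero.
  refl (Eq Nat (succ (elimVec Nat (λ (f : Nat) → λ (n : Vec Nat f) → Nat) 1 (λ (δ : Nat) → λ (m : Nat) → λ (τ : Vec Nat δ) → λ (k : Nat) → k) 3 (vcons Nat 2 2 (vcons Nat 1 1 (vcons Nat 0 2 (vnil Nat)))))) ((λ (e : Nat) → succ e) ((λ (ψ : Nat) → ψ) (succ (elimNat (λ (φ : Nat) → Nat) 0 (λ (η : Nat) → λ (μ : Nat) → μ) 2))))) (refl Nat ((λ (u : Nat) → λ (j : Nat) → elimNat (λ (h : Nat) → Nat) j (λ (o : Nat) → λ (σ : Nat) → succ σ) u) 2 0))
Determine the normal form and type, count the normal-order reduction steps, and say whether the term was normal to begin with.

reduced normal form:
  refl (Eq Nat 2 2) (refl Nat 2)
type:
  Eq (Eq Nat 2 2) (refl Nat 2) (refl Nat 2)
reduction steps (normal order): 34
started in normal form: no
first contracted redex: an elimVec iota-redex


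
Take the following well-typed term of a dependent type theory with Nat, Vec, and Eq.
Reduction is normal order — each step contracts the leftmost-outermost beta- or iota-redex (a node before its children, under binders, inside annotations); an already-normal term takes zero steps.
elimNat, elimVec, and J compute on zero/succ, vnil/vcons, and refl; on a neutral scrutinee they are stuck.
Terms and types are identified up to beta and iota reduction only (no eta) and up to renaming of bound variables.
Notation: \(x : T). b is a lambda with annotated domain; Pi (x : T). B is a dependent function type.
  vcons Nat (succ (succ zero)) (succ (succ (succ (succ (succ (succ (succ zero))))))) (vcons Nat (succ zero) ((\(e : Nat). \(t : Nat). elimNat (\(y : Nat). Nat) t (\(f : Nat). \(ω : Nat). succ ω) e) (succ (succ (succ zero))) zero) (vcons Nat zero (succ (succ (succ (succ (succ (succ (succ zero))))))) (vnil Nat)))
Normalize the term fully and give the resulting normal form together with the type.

reduced normal form:
  vcons Nat (succ (succ zero)) (succ (succ (succ (succ (succ (succ (succ zero))))))) (vcons Nat (succ zero) (succ (succ (succ zero))) (vcons Nat zero (succ (succ (succ (succ (succ (succ (succ zero))))))) (vnil Nat)))
the term's type:
  Vec Nat (succ (succ (succ zero)))
observation: the first redex contracted is a beta-redex; the normal form is reached in 12 normal-order steps.


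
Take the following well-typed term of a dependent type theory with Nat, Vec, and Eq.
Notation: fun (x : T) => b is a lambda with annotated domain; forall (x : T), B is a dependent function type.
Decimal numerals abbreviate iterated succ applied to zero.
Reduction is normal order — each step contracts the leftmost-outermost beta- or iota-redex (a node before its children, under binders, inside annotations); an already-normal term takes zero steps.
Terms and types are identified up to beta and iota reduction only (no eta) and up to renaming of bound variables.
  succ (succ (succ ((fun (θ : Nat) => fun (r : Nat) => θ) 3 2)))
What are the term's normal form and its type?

reduced normal form:
  6
the term's type:
  Nat
observation: contracting a beta-redex first, the term normalizes in 2 steps.


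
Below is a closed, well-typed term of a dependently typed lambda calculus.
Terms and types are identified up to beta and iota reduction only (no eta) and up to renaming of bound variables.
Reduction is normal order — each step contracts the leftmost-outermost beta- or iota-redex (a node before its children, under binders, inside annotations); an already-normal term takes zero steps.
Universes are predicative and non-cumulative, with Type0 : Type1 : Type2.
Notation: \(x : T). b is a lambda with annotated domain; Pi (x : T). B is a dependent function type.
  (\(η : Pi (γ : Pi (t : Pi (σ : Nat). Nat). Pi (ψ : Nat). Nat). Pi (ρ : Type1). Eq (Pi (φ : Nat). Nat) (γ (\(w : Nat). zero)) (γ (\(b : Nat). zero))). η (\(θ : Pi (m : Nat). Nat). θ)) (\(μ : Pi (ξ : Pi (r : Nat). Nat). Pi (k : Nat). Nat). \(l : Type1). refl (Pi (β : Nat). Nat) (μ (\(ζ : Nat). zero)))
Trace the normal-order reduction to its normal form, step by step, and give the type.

reduction (normal order):
  (\(η : Pi (γ : Pi (t : Pi (σ : Nat). Nat). Pi (ψ : Nat). Nat). Pi (ρ : Type1). Eq (Pi (φ : Nat). Nat) (γ (\(w : Nat). zero)) (γ (\(b : Nat). zero))). η (\(θ : Pi (m : Nat). Nat). θ)) (\(μ : Pi (ξ : Pi (r : Nat). Nat). Pi (k : Nat). Nat). \(l : Type1). refl (Pi (β : Nat). Nat) (μ (\(ζ : Nat). zero)))
  ~> (\(η : Pi (γ : Pi (t : Nat). Nat). Pi (σ : Nat). Nat). \(ψ : Type1). refl (Pi (ρ : Nat). Nat) (η (\(φ : Nat). zero))) (\(w : Pi (b : Nat). Nat). w)
  ~> \(η : Type1). refl (Pi (γ : Nat). Nat) ((\(t : Pi (σ : Nat). Nat). t) (\(ψ : Nat). zero))
  ~> \(η : Type1). refl (Pi (γ : Nat). Nat) (\(t : Nat). zero)
inferred type:
  Pi (η : Type1). Eq (Pi (γ : Nat). Nat) (\(t : Nat). zero) (\(σ : Nat). zero)


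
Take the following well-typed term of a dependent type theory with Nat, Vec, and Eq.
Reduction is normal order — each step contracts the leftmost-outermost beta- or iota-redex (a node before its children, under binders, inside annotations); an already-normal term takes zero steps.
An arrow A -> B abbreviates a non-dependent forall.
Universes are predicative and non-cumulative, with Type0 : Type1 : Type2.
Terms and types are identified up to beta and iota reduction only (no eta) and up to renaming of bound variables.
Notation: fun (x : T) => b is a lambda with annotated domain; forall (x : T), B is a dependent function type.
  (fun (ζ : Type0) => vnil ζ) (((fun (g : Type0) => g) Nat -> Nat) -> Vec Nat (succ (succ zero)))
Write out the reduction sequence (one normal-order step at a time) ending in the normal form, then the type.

reduction (normal order):
  (fun (ζ : Type0) => vnil ζ) (((fun (g : Type0) => g) Nat -> Nat) -> Vec Nat (succ (succ zero)))
  ~> vnil (((fun (ζ : Type0) => ζ) Nat -> Nat) -> Vec Nat (succ (succ zero)))
  ~> vnil ((Nat -> Nat) -> Vec Nat (succ (succ zero)))
the term's type:
  Vec ((Nat -> Nat) -> Vec Nat (succ (succ zero))) zero


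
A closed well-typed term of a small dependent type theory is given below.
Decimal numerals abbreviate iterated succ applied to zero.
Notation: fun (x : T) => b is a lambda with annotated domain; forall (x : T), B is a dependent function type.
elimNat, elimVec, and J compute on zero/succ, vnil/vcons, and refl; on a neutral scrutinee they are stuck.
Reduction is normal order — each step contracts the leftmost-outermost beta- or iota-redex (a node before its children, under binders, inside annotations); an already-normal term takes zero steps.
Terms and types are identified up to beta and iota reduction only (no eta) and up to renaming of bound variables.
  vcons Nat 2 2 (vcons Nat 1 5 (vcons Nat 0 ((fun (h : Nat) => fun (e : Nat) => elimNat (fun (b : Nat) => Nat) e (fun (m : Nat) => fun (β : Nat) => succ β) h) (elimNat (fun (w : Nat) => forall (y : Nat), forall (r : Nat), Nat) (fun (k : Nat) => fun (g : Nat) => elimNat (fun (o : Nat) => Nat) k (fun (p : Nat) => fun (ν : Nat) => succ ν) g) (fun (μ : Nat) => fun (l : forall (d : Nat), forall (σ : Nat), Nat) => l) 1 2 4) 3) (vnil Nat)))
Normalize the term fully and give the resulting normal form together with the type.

normal form:
  vcons Nat 2 2 (vcons Nat 1 5 (vcons Nat 0 9 (vnil Nat)))
type:
  Vec Nat 3
observation: the first redex contracted is a beta-redex; the normal form is reached in 40 normal-order steps.


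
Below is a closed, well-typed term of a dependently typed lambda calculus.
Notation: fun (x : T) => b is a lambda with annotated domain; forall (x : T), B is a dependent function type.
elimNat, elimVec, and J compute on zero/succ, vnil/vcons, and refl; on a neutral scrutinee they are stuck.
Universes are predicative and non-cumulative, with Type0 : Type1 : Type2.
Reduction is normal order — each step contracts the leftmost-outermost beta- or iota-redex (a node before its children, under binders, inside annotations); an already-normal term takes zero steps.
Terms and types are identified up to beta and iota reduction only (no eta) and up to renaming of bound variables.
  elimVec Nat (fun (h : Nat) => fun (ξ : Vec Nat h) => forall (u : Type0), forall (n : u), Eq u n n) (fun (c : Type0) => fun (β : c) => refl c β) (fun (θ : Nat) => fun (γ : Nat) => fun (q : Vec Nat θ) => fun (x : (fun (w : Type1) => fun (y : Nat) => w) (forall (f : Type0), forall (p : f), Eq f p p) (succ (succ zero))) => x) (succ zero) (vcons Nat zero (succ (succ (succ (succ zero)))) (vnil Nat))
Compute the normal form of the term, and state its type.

normal form:
  fun (h : Type0) => fun (ξ : h) => refl h ξ
type:
  forall (h : Type0), forall (ξ : h), Eq h ξ ξ


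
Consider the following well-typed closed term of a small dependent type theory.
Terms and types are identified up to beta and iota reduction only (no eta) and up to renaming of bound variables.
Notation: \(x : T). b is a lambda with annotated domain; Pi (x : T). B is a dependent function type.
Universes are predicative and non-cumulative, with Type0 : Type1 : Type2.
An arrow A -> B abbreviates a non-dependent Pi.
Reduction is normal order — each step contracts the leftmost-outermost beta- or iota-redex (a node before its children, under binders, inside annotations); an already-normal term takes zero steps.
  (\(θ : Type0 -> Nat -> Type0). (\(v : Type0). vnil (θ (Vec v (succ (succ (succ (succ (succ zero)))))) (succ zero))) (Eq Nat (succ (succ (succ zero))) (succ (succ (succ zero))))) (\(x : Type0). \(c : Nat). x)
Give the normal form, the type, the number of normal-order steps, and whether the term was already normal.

reduced normal form:
  vnil (Vec (Eq Nat (succ (succ (succ zero))) (succ (succ (succ zero)))) (succ (succ (succ (succ (succ zero))))))
type:
  Vec (Vec (Eq Nat (succ (succ (succ zero))) (succ (succ (succ zero)))) (succ (succ (succ (succ (succ zero)))))) zero
reduction steps (normal order): 4
term was already normal: no
first contracted redex: a beta-redex


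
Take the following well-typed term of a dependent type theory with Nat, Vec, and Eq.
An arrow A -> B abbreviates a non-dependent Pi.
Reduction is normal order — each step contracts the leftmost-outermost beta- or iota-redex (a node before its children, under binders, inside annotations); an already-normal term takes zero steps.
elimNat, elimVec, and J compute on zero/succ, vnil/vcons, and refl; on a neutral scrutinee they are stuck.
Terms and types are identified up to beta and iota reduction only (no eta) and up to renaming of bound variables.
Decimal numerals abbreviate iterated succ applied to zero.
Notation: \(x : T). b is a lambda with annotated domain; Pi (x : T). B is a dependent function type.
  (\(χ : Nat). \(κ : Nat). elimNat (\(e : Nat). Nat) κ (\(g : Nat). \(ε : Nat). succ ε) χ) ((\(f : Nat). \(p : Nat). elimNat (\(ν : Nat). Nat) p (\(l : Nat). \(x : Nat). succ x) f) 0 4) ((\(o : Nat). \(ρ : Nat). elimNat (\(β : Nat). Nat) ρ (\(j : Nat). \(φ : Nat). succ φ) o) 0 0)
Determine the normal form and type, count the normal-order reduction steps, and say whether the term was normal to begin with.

normal form:
  4
type:
  Nat
steps to reach normal form (normal order): 21
already normal: no
first contracted redex: a beta-redex


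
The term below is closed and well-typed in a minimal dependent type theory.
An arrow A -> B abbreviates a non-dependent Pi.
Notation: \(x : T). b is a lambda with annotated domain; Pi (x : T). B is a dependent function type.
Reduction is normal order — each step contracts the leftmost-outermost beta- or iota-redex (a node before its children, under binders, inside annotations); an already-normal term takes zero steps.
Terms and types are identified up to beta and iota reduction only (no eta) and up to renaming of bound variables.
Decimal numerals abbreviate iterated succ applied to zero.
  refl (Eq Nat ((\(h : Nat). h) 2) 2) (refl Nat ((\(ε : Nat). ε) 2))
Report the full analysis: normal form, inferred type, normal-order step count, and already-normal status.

resulting normal form:
  refl (Eq Nat 2 2) (refl Nat 2)
the term's type:
  Eq (Eq Nat 2 2) (refl Nat 2) (refl Nat 2)
steps to reach normal form (normal order): 2
already normal: no
first contracted redex: a beta-redex
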